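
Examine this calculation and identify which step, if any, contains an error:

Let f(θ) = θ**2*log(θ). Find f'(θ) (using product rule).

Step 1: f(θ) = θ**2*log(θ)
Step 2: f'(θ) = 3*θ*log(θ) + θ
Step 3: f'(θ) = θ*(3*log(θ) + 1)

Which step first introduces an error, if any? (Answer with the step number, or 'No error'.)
Step 2

Step 2 is incorrect due to a wrong coefficient.
The step shows: 3*θ*log(θ) + θ
The correct value should be: 2*θ*log(θ) + θ

Explanation: The coefficient 2 was incorrectly written as 3: the term 2*θ*log(θ) was incorrectly written as 3*θ*log(θ)
The later steps are derived from this incorrect expression, so the error originates in Step 2.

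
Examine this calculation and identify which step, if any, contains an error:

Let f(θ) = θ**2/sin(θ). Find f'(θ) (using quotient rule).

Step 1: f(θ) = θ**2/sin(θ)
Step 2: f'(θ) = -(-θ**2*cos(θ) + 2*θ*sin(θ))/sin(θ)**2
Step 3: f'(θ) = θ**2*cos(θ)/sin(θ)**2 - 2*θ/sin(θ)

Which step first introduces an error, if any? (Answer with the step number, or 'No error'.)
Step 2

Step 2 is incorrect due to a sign flip.
The step shows: -(-θ**2*cos(θ) + 2*θ*sin(θ))/sin(θ)**2
The correct value should be: (-θ**2*cos(θ) + 2*θ*sin(θ))/sin(θ)**2

Explanation: The sign of the whole expression was flipped: the term (-θ**2*cos(θ) + 2*θ*sin(θ))/sin(θ)**2 was incorrectly written as -(-θ**2*cos(θ) + 2*θ*sin(θ))/sin(θ)**2
The later steps are derived from this incorrect expression, so the error originates in Step 2.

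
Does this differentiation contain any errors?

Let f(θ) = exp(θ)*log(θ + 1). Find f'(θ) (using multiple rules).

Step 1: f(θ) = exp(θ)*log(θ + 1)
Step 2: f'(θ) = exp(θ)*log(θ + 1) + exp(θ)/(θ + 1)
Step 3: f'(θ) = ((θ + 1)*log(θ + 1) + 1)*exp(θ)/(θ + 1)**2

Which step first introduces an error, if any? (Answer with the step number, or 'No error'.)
Step 3

Step 3 is incorrect due to a wrong exponent.
The step shows: ((θ + 1)*log(θ + 1) + 1)*exp(θ)/(θ + 1)**2
The correct value should be: ((θ + 1)*log(θ + 1) + 1)*exp(θ)/(θ + 1)

Explanation: The exponent -1 on θ + 1 was incorrectly written as -2: the term ((θ + 1)*log(θ + 1) + 1)*exp(θ)/(θ + 1) was incorrectly written as ((θ + 1)*log(θ + 1) + 1)*exp(θ)/(θ + 1)**2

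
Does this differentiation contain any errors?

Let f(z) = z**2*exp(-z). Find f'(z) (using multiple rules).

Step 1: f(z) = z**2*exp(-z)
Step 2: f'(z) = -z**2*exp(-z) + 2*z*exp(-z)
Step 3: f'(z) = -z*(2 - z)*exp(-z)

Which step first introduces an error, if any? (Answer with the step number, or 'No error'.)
Step 3

Step 3 is incorrect due to a sign flip.
The step shows: -z*(2 - z)*exp(-z)
The correct value should be: z*(2 - z)*exp(-z)

Explanation: The sign of the whole expression was flipped: the term z*(2 - z)*exp(-z) was incorrectly written as -z*(2 - z)*exp(-z)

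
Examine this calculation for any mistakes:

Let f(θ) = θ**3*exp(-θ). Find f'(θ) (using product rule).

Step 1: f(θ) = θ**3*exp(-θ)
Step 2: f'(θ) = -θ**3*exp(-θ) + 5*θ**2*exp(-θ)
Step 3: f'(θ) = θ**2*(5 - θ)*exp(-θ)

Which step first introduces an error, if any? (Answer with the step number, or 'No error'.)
Step 2

Step 2 is incorrect due to a wrong coefficient.
The step shows: -θ**3*exp(-θ) + 5*θ**2*exp(-θ)
The correct value should be: -θ**3*exp(-θ) + 3*θ**2*exp(-θ)

Explanation: The coefficient 3 was incorrectly written as 5: the term 3*θ**2*exp(-θ) was incorrectly written as 5*θ**2*exp(-θ)
The later steps are derived from this incorrect expression, so the error originates in Step 2.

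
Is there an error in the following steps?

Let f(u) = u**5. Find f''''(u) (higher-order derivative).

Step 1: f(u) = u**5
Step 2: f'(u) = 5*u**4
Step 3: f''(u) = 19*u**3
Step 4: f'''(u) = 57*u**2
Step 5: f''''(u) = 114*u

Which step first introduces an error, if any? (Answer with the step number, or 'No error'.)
Step 3

Step 3 is incorrect due to a wrong coefficient.
The step shows: 19*u**3
The correct value should be: 20*u**3

Explanation: The coefficient 20 was incorrectly written as 19: the term 20*u**3 was incorrectly written as 19*u**3
The later steps are derived from this incorrect expression, so the error originates in Step 3.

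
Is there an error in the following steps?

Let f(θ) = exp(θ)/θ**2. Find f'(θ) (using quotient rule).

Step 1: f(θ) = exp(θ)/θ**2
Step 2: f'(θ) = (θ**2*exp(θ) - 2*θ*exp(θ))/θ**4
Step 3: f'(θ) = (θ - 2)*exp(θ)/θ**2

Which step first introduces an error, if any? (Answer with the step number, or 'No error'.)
Step 3

Step 3 is incorrect due to a wrong exponent.
The step shows: (θ - 2)*exp(θ)/θ**2
The correct value should be: (θ - 2)*exp(θ)/θ**3

Explanation: The exponent -3 on θ was incorrectly written as -2: the term (θ - 2)*exp(θ)/θ**3 was incorrectly written as (θ - 2)*exp(θ)/θ**2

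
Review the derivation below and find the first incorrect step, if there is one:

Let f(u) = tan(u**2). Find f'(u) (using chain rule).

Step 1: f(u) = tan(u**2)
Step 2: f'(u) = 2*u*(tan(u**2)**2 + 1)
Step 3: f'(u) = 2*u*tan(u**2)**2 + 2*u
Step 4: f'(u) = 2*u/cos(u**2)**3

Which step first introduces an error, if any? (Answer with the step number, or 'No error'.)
Step 4

Step 4 is incorrect due to a wrong exponent.
The step shows: 2*u/cos(u**2)**3
The correct value should be: 2*u/cos(u**2)**2

Explanation: The exponent -2 on cos(u**2) was incorrectly written as -3: the term 2*u/cos(u**2)**2 was incorrectly written as 2*u/cos(u**2)**3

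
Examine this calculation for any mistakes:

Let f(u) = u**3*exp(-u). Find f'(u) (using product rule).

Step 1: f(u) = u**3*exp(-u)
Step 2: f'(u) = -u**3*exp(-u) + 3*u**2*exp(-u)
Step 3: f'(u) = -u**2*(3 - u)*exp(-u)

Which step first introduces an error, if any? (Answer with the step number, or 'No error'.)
Step 3

Step 3 is incorrect due to a sign flip.
The step shows: -u**2*(3 - u)*exp(-u)
The correct value should be: u**2*(3 - u)*exp(-u)

Explanation: The sign of the whole expression was flipped: the term u**2*(3 - u)*exp(-u) was incorrectly written as -u**2*(3 - u)*exp(-u)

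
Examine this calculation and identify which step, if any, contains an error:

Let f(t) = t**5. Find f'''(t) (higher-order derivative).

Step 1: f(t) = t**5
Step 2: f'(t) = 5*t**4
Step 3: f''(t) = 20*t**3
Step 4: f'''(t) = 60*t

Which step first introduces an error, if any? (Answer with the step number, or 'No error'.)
Step 4

Step 4 is incorrect due to a wrong exponent.
The step shows: 60*t
The correct value should be: 60*t**2

Explanation: The exponent 2 on t was incorrectly written as 1: the term 60*t**2 was incorrectly written as 60*t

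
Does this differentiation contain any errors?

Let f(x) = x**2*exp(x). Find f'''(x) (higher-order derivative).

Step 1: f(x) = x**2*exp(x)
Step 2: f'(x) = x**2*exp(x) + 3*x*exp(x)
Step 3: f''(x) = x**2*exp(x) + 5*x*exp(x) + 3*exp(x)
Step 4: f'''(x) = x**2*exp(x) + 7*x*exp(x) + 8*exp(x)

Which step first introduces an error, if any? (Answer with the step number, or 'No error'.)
Step 2

Step 2 is incorrect due to a wrong coefficient.
The step shows: x**2*exp(x) + 3*x*exp(x)
The correct value should be: x**2*exp(x) + 2*x*exp(x)

Explanation: The coefficient 2 was incorrectly written as 3: the term 2*x*exp(x) was incorrectly written as 3*x*exp(x)
The later steps are derived from this incorrect expression, so the error originates in Step 2.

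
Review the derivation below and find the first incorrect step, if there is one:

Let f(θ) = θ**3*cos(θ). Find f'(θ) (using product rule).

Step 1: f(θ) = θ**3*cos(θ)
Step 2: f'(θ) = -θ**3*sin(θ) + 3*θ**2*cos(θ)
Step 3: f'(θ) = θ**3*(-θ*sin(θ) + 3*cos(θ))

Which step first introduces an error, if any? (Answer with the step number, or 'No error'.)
Step 3

Step 3 is incorrect due to a wrong exponent.
The step shows: θ**3*(-θ*sin(θ) + 3*cos(θ))
The correct value should be: θ**2*(-θ*sin(θ) + 3*cos(θ))

Explanation: The exponent 2 on θ was incorrectly written as 3: the term θ**2*(-θ*sin(θ) + 3*cos(θ)) was incorrectly written as θ**3*(-θ*sin(θ) + 3*cos(θ))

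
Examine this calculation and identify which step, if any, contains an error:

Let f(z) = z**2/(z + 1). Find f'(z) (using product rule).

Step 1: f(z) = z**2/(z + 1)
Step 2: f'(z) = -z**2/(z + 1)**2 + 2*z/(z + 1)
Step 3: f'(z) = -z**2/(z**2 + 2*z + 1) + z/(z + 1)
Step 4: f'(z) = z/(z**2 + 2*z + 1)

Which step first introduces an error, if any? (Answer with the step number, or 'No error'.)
Step 3

Step 3 is incorrect due to a wrong coefficient.
The step shows: -z**2/(z**2 + 2*z + 1) + z/(z + 1)
The correct value should be: -z**2/(z**2 + 2*z + 1) + 2*z/(z + 1)

Explanation: The coefficient 2 was incorrectly written as 1: the term 2*z/(z + 1) was incorrectly written as z/(z + 1)
The later steps are derived from this incorrect expression, so the error originates in Step 3.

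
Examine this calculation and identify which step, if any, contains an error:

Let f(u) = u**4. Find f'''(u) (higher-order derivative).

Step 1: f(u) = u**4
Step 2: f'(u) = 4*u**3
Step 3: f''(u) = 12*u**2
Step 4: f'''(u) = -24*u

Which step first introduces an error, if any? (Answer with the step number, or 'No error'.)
Step 4

Step 4 is incorrect due to a sign flip.
The step shows: -24*u
The correct value should be: 24*u

Explanation: The sign of the whole expression was flipped: the term 24*u was incorrectly written as -24*u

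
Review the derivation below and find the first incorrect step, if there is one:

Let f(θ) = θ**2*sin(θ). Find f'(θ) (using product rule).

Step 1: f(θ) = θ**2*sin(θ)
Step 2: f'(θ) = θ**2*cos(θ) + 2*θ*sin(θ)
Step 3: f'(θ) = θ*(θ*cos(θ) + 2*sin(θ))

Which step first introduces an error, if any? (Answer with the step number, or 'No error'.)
No error

All steps in this derivation are correct.
The final answer f'(θ) = θ*(θ*cos(θ) + 2*sin(θ)) is valid.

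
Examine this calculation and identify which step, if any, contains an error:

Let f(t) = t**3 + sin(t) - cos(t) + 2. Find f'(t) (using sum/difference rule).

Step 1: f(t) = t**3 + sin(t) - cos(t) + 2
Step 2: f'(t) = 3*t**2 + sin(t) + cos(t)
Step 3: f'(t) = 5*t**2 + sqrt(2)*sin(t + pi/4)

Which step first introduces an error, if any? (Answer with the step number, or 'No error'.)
Step 3

Step 3 is incorrect due to a wrong coefficient.
The step shows: 5*t**2 + sqrt(2)*sin(t + pi/4)
The correct value should be: 3*t**2 + sqrt(2)*sin(t + pi/4)

Explanation: The coefficient 3 was incorrectly written as 5: the term 3*t**2 was incorrectly written as 5*t**2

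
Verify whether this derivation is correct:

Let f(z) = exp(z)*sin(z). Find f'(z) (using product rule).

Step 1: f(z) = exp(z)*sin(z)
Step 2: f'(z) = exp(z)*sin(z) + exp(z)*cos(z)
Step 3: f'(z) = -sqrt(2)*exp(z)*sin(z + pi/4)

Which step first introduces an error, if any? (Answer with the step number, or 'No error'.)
Step 3

Step 3 is incorrect due to a sign flip.
The step shows: -sqrt(2)*exp(z)*sin(z + pi/4)
The correct value should be: sqrt(2)*exp(z)*sin(z + pi/4)

Explanation: The sign of the whole expression was flipped: the term sqrt(2)*exp(z)*sin(z + pi/4) was incorrectly written as -sqrt(2)*exp(z)*sin(z + pi/4)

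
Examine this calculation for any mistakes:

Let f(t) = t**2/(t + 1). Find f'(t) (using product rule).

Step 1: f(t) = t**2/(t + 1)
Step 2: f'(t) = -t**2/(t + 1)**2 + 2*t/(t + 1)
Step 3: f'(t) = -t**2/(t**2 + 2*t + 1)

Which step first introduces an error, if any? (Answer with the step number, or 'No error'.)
Step 3

Step 3 is incorrect due to a dropped term.
The step shows: -t**2/(t**2 + 2*t + 1)
The correct value should be: -t**2/(t**2 + 2*t + 1) + 2*t/(t + 1)

Explanation: A term was dropped: the term 2*t/(t + 1) was incorrectly omitted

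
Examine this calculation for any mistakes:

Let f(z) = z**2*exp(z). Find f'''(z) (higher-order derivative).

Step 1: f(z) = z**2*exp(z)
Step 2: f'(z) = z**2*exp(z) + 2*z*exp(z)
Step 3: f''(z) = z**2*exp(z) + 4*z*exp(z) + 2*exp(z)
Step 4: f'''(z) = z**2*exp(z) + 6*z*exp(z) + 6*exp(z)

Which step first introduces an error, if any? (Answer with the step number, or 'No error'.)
No error

All steps in this derivation are correct.
The final answer f'''(z) = z**2*exp(z) + 6*z*exp(z) + 6*exp(z) is valid.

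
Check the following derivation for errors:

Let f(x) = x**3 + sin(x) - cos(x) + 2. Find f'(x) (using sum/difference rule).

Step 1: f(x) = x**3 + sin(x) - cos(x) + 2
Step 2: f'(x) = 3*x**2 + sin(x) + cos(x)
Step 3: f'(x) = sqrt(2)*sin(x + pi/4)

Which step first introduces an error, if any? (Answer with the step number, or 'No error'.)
Step 3

Step 3 is incorrect due to a dropped term.
The step shows: sqrt(2)*sin(x + pi/4)
The correct value should be: 3*x**2 + sqrt(2)*sin(x + pi/4)

Explanation: A term was dropped: the term 3*x**2 was incorrectly omitted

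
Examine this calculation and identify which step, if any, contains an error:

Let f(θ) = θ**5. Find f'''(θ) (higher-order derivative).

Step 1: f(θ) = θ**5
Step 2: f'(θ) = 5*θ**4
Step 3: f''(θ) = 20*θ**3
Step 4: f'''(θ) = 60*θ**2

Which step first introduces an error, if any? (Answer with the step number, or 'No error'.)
No error

All steps in this derivation are correct.
The final answer f'''(θ) = 60*θ**2 is valid.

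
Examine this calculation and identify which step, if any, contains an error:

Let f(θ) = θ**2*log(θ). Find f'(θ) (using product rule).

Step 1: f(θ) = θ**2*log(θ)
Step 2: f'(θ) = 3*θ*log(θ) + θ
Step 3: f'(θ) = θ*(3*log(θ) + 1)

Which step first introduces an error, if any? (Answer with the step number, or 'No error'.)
Step 2

Step 2 is incorrect due to a wrong coefficient.
The step shows: 3*θ*log(θ) + θ
The correct value should be: 2*θ*log(θ) + θ

Explanation: The coefficient 2 was incorrectly written as 3: the term 2*θ*log(θ) was incorrectly written as 3*θ*log(θ)
The later steps are derived from this incorrect expression, so the error originates in Step 2.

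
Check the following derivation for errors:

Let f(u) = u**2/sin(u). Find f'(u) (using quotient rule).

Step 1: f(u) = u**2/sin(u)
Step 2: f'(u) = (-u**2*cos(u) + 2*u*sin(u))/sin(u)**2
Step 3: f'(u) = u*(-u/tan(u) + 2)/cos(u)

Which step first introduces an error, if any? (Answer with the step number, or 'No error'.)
Step 3

Step 3 is incorrect due to a wrong trig function.
The step shows: u*(-u/tan(u) + 2)/cos(u)
The correct value should be: u*(-u/tan(u) + 2)/sin(u)

Explanation: sin(u) was incorrectly written as cos(u): the term u*(-u/tan(u) + 2)/sin(u) was incorrectly written as u*(-u/tan(u) + 2)/cos(u)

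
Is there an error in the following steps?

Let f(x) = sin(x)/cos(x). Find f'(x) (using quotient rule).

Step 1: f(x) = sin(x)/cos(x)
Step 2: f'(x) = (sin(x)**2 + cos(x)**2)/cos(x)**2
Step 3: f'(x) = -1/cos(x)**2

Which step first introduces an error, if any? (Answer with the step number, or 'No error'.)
Step 3

Step 3 is incorrect due to a sign flip.
The step shows: -1/cos(x)**2
The correct value should be: cos(x)**(-2)

Explanation: The sign of the whole expression was flipped: the term cos(x)**(-2) was incorrectly written as -1/cos(x)**2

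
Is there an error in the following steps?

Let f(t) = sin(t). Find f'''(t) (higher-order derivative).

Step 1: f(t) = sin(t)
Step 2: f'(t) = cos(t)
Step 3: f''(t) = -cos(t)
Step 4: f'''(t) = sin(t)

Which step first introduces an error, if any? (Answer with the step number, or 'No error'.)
Step 3

Step 3 is incorrect due to a wrong trig function.
The step shows: -cos(t)
The correct value should be: -sin(t)

Explanation: sin(t) was incorrectly written as cos(t): the term -sin(t) was incorrectly written as -cos(t)
The later steps are derived from this incorrect expression, so the error originates in Step 3.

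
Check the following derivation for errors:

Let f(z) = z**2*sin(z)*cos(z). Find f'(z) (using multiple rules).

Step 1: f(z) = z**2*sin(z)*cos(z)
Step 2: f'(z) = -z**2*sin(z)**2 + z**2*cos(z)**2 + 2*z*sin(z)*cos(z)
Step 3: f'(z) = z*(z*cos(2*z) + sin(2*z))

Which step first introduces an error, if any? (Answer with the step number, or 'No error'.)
No error

All steps in this derivation are correct.
The final answer f'(z) = z*(z*cos(2*z) + sin(2*z)) is valid.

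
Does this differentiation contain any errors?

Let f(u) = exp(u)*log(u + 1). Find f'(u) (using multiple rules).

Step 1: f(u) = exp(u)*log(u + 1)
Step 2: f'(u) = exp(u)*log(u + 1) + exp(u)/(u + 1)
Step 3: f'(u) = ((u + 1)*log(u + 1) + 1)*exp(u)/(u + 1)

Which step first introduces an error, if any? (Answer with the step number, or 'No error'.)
No error

All steps in this derivation are correct.
The final answer f'(u) = ((u + 1)*log(u + 1) + 1)*exp(u)/(u + 1) is valid.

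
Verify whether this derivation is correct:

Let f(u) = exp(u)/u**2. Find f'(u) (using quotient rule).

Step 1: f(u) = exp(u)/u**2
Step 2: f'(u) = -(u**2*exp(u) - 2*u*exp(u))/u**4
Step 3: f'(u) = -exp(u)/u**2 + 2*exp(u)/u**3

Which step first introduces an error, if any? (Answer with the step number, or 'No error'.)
Step 2

Step 2 is incorrect due to a sign flip.
The step shows: -(u**2*exp(u) - 2*u*exp(u))/u**4
The correct value should be: (u**2*exp(u) - 2*u*exp(u))/u**4

Explanation: The sign of the whole expression was flipped: the term (u**2*exp(u) - 2*u*exp(u))/u**4 was incorrectly written as -(u**2*exp(u) - 2*u*exp(u))/u**4
The later steps are derived from this incorrect expression, so the error originates in Step 2.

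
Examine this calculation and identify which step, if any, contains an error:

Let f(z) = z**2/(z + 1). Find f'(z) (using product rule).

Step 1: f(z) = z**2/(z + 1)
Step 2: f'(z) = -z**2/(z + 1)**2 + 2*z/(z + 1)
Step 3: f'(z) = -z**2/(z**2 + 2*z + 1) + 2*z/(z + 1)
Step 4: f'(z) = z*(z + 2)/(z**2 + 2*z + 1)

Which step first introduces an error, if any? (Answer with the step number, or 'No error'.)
No error

All steps in this derivation are correct.
The final answer f'(z) = z*(z + 2)/(z**2 + 2*z + 1) is valid.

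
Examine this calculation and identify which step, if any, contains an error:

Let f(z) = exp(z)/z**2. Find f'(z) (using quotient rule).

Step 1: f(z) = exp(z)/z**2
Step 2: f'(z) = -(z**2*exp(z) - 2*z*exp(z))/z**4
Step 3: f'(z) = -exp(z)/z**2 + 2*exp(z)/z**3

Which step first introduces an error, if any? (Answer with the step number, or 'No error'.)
Step 2

Step 2 is incorrect due to a sign flip.
The step shows: -(z**2*exp(z) - 2*z*exp(z))/z**4
The correct value should be: (z**2*exp(z) - 2*z*exp(z))/z**4

Explanation: The sign of the whole expression was flipped: the term (z**2*exp(z) - 2*z*exp(z))/z**4 was incorrectly written as -(z**2*exp(z) - 2*z*exp(z))/z**4
The later steps are derived from this incorrect expression, so the error originates in Step 2.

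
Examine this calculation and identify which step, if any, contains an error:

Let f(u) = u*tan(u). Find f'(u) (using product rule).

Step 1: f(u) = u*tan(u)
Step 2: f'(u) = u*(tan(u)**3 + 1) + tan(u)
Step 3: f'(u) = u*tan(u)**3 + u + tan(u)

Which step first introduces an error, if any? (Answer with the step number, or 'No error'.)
Step 2

Step 2 is incorrect due to a wrong exponent.
The step shows: u*(tan(u)**3 + 1) + tan(u)
The correct value should be: u*(tan(u)**2 + 1) + tan(u)

Explanation: The exponent 2 on tan(u) was incorrectly written as 3: the term u*(tan(u)**2 + 1) was incorrectly written as u*(tan(u)**3 + 1)
The later steps are derived from this incorrect expression, so the error originates in Step 2.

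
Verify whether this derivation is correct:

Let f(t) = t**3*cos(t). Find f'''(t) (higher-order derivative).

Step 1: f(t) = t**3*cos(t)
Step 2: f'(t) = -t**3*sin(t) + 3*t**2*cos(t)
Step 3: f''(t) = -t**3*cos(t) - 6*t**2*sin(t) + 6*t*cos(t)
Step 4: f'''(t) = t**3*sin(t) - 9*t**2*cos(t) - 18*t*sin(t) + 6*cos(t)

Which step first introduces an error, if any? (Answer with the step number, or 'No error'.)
No error

All steps in this derivation are correct.
The final answer f'''(t) = t**3*sin(t) - 9*t**2*cos(t) - 18*t*sin(t) + 6*cos(t) is valid.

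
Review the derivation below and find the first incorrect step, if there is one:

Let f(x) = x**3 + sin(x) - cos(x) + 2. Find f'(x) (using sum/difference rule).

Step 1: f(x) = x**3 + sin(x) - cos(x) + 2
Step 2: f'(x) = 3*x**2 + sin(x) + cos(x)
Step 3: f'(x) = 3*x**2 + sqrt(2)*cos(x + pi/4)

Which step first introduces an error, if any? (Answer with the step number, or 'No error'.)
Step 3

Step 3 is incorrect due to a wrong trig function.
The step shows: 3*x**2 + sqrt(2)*cos(x + pi/4)
The correct value should be: 3*x**2 + sqrt(2)*sin(x + pi/4)

Explanation: sin(x + pi/4) was incorrectly written as cos(x + pi/4): the term sqrt(2)*sin(x + pi/4) was incorrectly written as sqrt(2)*cos(x + pi/4)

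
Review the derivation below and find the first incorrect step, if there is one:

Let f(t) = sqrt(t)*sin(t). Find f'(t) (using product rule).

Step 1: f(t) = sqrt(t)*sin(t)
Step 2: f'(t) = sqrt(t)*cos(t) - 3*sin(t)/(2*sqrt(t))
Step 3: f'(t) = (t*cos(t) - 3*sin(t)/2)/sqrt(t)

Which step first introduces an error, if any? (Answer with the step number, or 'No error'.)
Step 2

Step 2 is incorrect due to a wrong coefficient.
The step shows: sqrt(t)*cos(t) - 3*sin(t)/(2*sqrt(t))
The correct value should be: sqrt(t)*cos(t) + sin(t)/(2*sqrt(t))

Explanation: The coefficient 1/2 was incorrectly written as -3/2: the term sin(t)/(2*sqrt(t)) was incorrectly written as -3*sin(t)/(2*sqrt(t))
The later steps are derived from this incorrect expression, so the error originates in Step 2.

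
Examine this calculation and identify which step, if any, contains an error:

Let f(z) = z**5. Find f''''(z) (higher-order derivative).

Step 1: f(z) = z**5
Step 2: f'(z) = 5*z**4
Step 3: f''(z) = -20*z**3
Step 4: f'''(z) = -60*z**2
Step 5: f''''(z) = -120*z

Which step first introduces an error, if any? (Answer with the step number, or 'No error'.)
Step 3

Step 3 is incorrect due to a sign flip.
The step shows: -20*z**3
The correct value should be: 20*z**3

Explanation: The sign of the whole expression was flipped: the term 20*z**3 was incorrectly written as -20*z**3
The later steps are derived from this incorrect expression, so the error originates in Step 3.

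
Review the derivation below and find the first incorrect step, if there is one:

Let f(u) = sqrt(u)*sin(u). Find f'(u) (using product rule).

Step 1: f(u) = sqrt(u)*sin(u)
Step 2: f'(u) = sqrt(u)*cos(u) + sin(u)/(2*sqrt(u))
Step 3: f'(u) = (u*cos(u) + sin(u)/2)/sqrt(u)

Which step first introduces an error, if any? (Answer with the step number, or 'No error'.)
No error

All steps in this derivation are correct.
The final answer f'(u) = (u*cos(u) + sin(u)/2)/sqrt(u) is valid.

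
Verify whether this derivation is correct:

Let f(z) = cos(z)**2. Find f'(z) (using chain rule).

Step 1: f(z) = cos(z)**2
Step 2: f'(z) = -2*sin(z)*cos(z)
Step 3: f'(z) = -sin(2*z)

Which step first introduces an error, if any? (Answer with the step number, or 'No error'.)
No error

All steps in this derivation are correct.
The final answer f'(z) = -sin(2*z) is valid.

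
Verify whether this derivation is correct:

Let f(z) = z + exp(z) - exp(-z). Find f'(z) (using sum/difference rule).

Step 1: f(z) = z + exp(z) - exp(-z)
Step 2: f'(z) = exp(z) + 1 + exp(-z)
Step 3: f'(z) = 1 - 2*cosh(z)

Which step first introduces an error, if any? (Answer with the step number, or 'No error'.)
Step 3

Step 3 is incorrect due to a sign flip.
The step shows: 1 - 2*cosh(z)
The correct value should be: 2*cosh(z) + 1

Explanation: The sign of one term was flipped: the term 2*cosh(z) was incorrectly written as -2*cosh(z)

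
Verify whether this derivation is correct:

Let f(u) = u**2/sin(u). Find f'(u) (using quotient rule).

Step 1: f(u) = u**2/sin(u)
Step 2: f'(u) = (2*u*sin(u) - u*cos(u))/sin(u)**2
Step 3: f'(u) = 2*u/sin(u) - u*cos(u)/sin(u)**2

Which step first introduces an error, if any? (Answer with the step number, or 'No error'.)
Step 2

Step 2 is incorrect due to a wrong exponent.
The step shows: (2*u*sin(u) - u*cos(u))/sin(u)**2
The correct value should be: (-u**2*cos(u) + 2*u*sin(u))/sin(u)**2

Explanation: The exponent 2 on u was incorrectly written as 1: the term (-u**2*cos(u) + 2*u*sin(u))/sin(u)**2 was incorrectly written as (2*u*sin(u) - u*cos(u))/sin(u)**2
The later steps are derived from this incorrect expression, so the error originates in Step 2.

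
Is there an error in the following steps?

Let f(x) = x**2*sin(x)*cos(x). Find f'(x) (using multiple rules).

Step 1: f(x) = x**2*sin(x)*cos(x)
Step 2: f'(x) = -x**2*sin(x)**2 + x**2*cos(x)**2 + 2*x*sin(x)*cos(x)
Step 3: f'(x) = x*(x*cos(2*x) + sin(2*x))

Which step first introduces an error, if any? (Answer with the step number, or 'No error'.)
No error

All steps in this derivation are correct.
The final answer f'(x) = x*(x*cos(2*x) + sin(2*x)) is valid.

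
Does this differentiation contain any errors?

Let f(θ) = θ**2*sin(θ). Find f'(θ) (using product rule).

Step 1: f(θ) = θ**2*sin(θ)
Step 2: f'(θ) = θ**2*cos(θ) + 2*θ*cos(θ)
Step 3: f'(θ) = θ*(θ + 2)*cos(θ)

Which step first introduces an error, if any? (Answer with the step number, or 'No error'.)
Step 2

Step 2 is incorrect due to a wrong trig function.
The step shows: θ**2*cos(θ) + 2*θ*cos(θ)
The correct value should be: θ**2*cos(θ) + 2*θ*sin(θ)

Explanation: sin(θ) was incorrectly written as cos(θ): the term 2*θ*sin(θ) was incorrectly written as 2*θ*cos(θ)
The later steps are derived from this incorrect expression, so the error originates in Step 2.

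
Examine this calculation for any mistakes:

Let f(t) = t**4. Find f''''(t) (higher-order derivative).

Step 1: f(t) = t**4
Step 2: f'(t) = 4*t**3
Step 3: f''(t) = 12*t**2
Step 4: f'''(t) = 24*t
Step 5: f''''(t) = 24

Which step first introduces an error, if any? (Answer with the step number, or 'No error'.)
No error

All steps in this derivation are correct.
The final answer f''''(t) = 24 is valid.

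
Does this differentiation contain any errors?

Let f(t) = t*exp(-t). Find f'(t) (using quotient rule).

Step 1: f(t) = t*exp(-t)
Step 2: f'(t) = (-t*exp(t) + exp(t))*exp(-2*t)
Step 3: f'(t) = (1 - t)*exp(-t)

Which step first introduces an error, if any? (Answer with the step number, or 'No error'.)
No error

All steps in this derivation are correct.
The final answer f'(t) = (1 - t)*exp(-t) is valid.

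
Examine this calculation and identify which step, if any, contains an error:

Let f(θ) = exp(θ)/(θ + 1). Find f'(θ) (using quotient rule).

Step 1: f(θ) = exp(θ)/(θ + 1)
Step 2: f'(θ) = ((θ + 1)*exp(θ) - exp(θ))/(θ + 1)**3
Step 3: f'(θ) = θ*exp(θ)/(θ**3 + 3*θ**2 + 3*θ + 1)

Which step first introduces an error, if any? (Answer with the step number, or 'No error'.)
Step 2

Step 2 is incorrect due to a wrong exponent.
The step shows: ((θ + 1)*exp(θ) - exp(θ))/(θ + 1)**3
The correct value should be: ((θ + 1)*exp(θ) - exp(θ))/(θ + 1)**2

Explanation: The exponent -2 on θ + 1 was incorrectly written as -3: the term ((θ + 1)*exp(θ) - exp(θ))/(θ + 1)**2 was incorrectly written as ((θ + 1)*exp(θ) - exp(θ))/(θ + 1)**3
The later steps are derived from this incorrect expression, so the error originates in Step 2.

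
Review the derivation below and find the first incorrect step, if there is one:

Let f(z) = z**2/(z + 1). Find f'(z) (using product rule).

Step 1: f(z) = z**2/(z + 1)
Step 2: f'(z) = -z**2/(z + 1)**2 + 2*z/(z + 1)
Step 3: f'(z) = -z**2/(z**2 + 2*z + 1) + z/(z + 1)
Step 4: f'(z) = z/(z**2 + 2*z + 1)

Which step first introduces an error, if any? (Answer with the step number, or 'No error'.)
Step 3

Step 3 is incorrect due to a wrong coefficient.
The step shows: -z**2/(z**2 + 2*z + 1) + z/(z + 1)
The correct value should be: -z**2/(z**2 + 2*z + 1) + 2*z/(z + 1)

Explanation: The coefficient 2 was incorrectly written as 1: the term 2*z/(z + 1) was incorrectly written as z/(z + 1)
The later steps are derived from this incorrect expression, so the error originates in Step 3.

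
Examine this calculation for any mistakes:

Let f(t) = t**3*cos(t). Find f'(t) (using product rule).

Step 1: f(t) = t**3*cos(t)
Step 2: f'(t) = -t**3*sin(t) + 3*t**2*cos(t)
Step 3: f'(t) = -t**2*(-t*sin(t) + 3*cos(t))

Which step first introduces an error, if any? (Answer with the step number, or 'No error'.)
Step 3

Step 3 is incorrect due to a sign flip.
The step shows: -t**2*(-t*sin(t) + 3*cos(t))
The correct value should be: t**2*(-t*sin(t) + 3*cos(t))

Explanation: The sign of the whole expression was flipped: the term t**2*(-t*sin(t) + 3*cos(t)) was incorrectly written as -t**2*(-t*sin(t) + 3*cos(t))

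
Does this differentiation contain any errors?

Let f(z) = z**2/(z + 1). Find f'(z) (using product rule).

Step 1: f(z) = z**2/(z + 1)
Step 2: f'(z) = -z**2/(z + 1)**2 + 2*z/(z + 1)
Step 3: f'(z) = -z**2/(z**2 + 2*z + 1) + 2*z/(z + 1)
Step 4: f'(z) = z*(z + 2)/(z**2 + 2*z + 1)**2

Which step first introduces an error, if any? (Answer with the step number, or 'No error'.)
Step 4

Step 4 is incorrect due to a wrong exponent.
The step shows: z*(z + 2)/(z**2 + 2*z + 1)**2
The correct value should be: z*(z + 2)/(z**2 + 2*z + 1)

Explanation: The exponent -1 on z**2 + 2*z + 1 was incorrectly written as -2: the term z*(z + 2)/(z**2 + 2*z + 1) was incorrectly written as z*(z + 2)/(z**2 + 2*z + 1)**2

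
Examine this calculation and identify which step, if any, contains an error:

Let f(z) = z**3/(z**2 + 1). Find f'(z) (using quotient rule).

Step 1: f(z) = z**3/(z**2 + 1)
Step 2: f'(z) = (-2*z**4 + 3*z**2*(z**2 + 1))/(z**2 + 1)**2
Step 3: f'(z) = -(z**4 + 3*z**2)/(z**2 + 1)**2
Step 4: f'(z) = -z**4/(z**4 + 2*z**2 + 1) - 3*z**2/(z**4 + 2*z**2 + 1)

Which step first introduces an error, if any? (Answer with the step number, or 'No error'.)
Step 3

Step 3 is incorrect due to a sign flip.
The step shows: -(z**4 + 3*z**2)/(z**2 + 1)**2
The correct value should be: (z**4 + 3*z**2)/(z**2 + 1)**2

Explanation: The sign of the whole expression was flipped: the term (z**4 + 3*z**2)/(z**2 + 1)**2 was incorrectly written as -(z**4 + 3*z**2)/(z**2 + 1)**2
The later steps are derived from this incorrect expression, so the error originates in Step 3.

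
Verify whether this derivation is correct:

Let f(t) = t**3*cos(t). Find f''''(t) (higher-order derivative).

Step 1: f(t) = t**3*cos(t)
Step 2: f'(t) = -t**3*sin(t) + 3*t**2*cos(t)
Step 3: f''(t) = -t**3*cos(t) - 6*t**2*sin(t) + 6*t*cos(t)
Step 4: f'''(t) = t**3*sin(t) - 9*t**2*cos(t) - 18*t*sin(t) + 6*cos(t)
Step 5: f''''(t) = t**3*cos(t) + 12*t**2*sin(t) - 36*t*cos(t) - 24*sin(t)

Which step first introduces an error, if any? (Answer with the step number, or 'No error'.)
No error

All steps in this derivation are correct.
The final answer f''''(t) = t**3*cos(t) + 12*t**2*sin(t) - 36*t*cos(t) - 24*sin(t) is valid.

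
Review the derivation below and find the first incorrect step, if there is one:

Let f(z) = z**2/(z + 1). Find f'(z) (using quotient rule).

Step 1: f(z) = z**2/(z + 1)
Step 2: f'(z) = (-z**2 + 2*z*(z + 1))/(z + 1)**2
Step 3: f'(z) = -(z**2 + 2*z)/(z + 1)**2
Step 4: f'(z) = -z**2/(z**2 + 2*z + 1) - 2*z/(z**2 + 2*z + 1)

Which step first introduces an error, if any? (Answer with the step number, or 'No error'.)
Step 3

Step 3 is incorrect due to a sign flip.
The step shows: -(z**2 + 2*z)/(z + 1)**2
The correct value should be: (z**2 + 2*z)/(z + 1)**2

Explanation: The sign of the whole expression was flipped: the term (z**2 + 2*z)/(z + 1)**2 was incorrectly written as -(z**2 + 2*z)/(z + 1)**2
The later steps are derived from this incorrect expression, so the error originates in Step 3.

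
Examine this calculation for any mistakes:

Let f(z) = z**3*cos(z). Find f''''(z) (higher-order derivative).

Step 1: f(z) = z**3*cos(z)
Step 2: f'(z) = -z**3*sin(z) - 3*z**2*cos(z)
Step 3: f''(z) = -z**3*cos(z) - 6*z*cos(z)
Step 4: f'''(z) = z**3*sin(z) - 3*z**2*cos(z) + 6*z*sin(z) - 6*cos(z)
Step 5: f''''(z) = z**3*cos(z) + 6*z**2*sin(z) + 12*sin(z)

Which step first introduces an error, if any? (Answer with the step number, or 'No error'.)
Step 2

Step 2 is incorrect due to a sign flip.
The step shows: -z**3*sin(z) - 3*z**2*cos(z)
The correct value should be: -z**3*sin(z) + 3*z**2*cos(z)

Explanation: The sign of one term was flipped: the term 3*z**2*cos(z) was incorrectly written as -3*z**2*cos(z)
The later steps are derived from this incorrect expression, so the error originates in Step 2.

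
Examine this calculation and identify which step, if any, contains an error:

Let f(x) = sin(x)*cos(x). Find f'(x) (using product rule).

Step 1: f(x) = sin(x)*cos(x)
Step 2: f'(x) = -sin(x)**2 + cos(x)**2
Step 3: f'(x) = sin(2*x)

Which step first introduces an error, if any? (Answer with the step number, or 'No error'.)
Step 3

Step 3 is incorrect due to a wrong trig function.
The step shows: sin(2*x)
The correct value should be: cos(2*x)

Explanation: cos(2*x) was incorrectly written as sin(2*x): the term cos(2*x) was incorrectly written as sin(2*x)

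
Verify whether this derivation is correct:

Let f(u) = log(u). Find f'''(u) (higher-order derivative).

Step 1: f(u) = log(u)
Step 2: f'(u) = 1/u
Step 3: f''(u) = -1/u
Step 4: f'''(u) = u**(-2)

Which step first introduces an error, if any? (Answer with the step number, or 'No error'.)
Step 3

Step 3 is incorrect due to a wrong exponent.
The step shows: -1/u
The correct value should be: -1/u**2

Explanation: The exponent -2 on u was incorrectly written as -1: the term -1/u**2 was incorrectly written as -1/u
The later steps are derived from this incorrect expression, so the error originates in Step 3.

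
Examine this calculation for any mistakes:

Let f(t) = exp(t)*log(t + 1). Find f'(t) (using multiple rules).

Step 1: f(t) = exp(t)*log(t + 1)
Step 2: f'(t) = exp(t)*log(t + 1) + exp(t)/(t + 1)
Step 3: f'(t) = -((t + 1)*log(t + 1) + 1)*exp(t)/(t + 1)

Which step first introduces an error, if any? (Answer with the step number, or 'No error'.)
Step 3

Step 3 is incorrect due to a sign flip.
The step shows: -((t + 1)*log(t + 1) + 1)*exp(t)/(t + 1)
The correct value should be: ((t + 1)*log(t + 1) + 1)*exp(t)/(t + 1)

Explanation: The sign of the whole expression was flipped: the term ((t + 1)*log(t + 1) + 1)*exp(t)/(t + 1) was incorrectly written as -((t + 1)*log(t + 1) + 1)*exp(t)/(t + 1)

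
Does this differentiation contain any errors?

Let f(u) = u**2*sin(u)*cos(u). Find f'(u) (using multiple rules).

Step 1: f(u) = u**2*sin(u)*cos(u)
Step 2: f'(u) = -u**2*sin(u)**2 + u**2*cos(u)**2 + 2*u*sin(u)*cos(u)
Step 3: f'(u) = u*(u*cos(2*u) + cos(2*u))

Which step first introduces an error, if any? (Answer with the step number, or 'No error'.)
Step 3

Step 3 is incorrect due to a wrong trig function.
The step shows: u*(u*cos(2*u) + cos(2*u))
The correct value should be: u*(u*cos(2*u) + sin(2*u))

Explanation: sin(2*u) was incorrectly written as cos(2*u): the term u*(u*cos(2*u) + sin(2*u)) was incorrectly written as u*(u*cos(2*u) + cos(2*u))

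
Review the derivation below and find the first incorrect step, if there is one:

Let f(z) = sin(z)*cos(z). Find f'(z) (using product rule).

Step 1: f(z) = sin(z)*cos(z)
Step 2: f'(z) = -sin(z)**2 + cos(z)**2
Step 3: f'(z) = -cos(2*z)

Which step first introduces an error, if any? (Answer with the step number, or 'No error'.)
Step 3

Step 3 is incorrect due to a sign flip.
The step shows: -cos(2*z)
The correct value should be: cos(2*z)

Explanation: The sign of the whole expression was flipped: the term cos(2*z) was incorrectly written as -cos(2*z)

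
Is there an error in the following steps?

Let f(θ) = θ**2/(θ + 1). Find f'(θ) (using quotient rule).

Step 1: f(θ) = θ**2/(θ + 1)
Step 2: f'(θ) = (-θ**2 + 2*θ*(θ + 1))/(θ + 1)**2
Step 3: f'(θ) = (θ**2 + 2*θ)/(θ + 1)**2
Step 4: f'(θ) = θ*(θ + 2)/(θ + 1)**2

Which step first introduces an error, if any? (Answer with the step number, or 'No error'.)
No error

All steps in this derivation are correct.
The final answer f'(θ) = θ*(θ + 2)/(θ + 1)**2 is valid.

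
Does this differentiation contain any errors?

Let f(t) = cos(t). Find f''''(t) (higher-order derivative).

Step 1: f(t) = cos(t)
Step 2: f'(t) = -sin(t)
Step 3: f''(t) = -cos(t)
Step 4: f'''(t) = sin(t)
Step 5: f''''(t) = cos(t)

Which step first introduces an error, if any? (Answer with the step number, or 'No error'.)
No error

All steps in this derivation are correct.
The final answer f''''(t) = cos(t) is valid.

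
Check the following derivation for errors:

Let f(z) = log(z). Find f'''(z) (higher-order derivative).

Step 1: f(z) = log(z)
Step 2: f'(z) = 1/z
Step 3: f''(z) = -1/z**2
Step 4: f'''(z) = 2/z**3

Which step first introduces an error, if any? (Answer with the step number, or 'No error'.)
No error

All steps in this derivation are correct.
The final answer f'''(z) = 2/z**3 is valid.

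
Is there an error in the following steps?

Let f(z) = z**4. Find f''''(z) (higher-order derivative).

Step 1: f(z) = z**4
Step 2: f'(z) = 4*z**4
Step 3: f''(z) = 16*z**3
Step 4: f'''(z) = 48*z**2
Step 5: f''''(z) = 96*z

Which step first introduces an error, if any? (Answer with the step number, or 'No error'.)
Step 2

Step 2 is incorrect due to a wrong exponent.
The step shows: 4*z**4
The correct value should be: 4*z**3

Explanation: The exponent 3 on z was incorrectly written as 4: the term 4*z**3 was incorrectly written as 4*z**4
The later steps are derived from this incorrect expression, so the error originates in Step 2.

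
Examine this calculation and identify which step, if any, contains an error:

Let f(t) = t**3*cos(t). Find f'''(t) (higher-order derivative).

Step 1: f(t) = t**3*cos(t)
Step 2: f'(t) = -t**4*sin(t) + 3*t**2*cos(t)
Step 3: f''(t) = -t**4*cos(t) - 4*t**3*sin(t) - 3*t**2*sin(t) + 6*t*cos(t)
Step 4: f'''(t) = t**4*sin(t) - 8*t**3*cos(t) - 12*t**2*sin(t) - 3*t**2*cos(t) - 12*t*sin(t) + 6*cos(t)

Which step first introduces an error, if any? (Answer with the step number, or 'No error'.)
Step 2

Step 2 is incorrect due to a wrong exponent.
The step shows: -t**4*sin(t) + 3*t**2*cos(t)
The correct value should be: -t**3*sin(t) + 3*t**2*cos(t)

Explanation: The exponent 3 on t was incorrectly written as 4: the term -t**3*sin(t) was incorrectly written as -t**4*sin(t)
The later steps are derived from this incorrect expression, so the error originates in Step 2.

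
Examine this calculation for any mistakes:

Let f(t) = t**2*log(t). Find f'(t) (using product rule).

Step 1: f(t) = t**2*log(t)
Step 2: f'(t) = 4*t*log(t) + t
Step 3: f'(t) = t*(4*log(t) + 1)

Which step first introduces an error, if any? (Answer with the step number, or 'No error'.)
Step 2

Step 2 is incorrect due to a wrong coefficient.
The step shows: 4*t*log(t) + t
The correct value should be: 2*t*log(t) + t

Explanation: The coefficient 2 was incorrectly written as 4: the term 2*t*log(t) was incorrectly written as 4*t*log(t)
The later steps are derived from this incorrect expression, so the error originates in Step 2.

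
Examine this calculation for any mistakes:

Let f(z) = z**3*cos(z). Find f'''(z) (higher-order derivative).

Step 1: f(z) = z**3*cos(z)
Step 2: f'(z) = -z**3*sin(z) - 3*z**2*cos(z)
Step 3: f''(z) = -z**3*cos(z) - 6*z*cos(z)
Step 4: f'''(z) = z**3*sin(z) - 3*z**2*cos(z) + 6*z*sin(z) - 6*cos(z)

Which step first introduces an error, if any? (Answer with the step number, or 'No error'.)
Step 2

Step 2 is incorrect due to a sign flip.
The step shows: -z**3*sin(z) - 3*z**2*cos(z)
The correct value should be: -z**3*sin(z) + 3*z**2*cos(z)

Explanation: The sign of one term was flipped: the term 3*z**2*cos(z) was incorrectly written as -3*z**2*cos(z)
The later steps are derived from this incorrect expression, so the error originates in Step 2.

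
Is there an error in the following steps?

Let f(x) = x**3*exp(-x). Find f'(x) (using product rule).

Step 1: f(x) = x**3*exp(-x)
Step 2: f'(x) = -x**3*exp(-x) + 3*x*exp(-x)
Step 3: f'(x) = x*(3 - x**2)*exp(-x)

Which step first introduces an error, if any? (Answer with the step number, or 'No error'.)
Step 2

Step 2 is incorrect due to a wrong exponent.
The step shows: -x**3*exp(-x) + 3*x*exp(-x)
The correct value should be: -x**3*exp(-x) + 3*x**2*exp(-x)

Explanation: The exponent 2 on x was incorrectly written as 1: the term 3*x**2*exp(-x) was incorrectly written as 3*x*exp(-x)
The later steps are derived from this incorrect expression, so the error originates in Step 2.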